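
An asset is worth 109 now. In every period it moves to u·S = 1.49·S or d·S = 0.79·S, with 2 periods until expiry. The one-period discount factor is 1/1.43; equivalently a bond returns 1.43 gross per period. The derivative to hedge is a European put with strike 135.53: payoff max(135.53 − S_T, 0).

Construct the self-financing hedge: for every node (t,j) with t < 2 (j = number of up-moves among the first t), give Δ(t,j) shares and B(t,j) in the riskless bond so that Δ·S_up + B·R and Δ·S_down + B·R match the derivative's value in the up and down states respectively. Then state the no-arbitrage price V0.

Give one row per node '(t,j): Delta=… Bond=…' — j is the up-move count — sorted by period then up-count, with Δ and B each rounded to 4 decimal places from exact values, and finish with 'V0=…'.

The replicating-portfolio and risk-neutral prices coincide; use p* = (1.43−0.79)/(1.49−0.79) = 0.9143 for the latter.
Payoff layer (t=2): V(2,0)=67.5031, V(2,1)=7.2261, V(2,2)=0.0000
Node (1,0) S=86.1100: V=(p*·7.2261+(1−p*)·67.5031)/1.43=8.6662; Δ=(7.2261−67.5031)/(128.3039−68.0269)=-1.0000; B=V−Δ·S=94.7762
Node (1,1) S=162.4100: V=(p*·0.0000+(1−p*)·7.2261)/1.43=0.4331; Δ=(0.0000−7.2261)/(241.9909−128.3039)=-0.0636; B=V−Δ·S=10.7561
Node (0,0) S=109.0000: V=(p*·0.4331+(1−p*)·8.6662)/1.43=0.7964; Δ=(0.4331−8.6662)/(162.4100−86.1100)=-0.1079; B=V−Δ·S=12.5579
Root portfolio cost Δ·109+B reproduces V0=0.7964.

(0,0): Delta=-0.1079 Bond=12.5579
(1,0): Delta=-1.0000 Bond=94.7762
(1,1): Delta=-0.0636 Bond=10.7561
V0=0.7964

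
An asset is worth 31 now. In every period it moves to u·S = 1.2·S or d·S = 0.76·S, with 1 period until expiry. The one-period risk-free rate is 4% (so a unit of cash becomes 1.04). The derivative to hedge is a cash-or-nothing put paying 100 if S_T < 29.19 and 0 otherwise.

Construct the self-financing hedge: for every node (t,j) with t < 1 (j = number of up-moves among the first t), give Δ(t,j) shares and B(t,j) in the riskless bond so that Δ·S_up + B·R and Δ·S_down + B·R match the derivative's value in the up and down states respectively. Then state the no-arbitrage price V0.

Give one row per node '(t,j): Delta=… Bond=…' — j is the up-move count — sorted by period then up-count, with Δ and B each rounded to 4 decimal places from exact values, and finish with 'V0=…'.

Risk-neutral probability p* = (R−d)/(u−d) = (1.04−0.76)/(1.2−0.76) = 0.6364.
Payoff layer (t=1): V(1,0)=100.0000, V(1,1)=0.0000
Node (0,0) S=31.0000: V=(p*·0.0000+(1−p*)·100.0000)/1.04=34.9650; Δ=(0.0000−100.0000)/(37.2000−23.5600)=-7.3314; B=V−Δ·S=262.2378
Root portfolio cost Δ·31+B reproduces V0=34.9650.

(0,0): Delta=-7.3314 Bond=262.2378
V0=34.9650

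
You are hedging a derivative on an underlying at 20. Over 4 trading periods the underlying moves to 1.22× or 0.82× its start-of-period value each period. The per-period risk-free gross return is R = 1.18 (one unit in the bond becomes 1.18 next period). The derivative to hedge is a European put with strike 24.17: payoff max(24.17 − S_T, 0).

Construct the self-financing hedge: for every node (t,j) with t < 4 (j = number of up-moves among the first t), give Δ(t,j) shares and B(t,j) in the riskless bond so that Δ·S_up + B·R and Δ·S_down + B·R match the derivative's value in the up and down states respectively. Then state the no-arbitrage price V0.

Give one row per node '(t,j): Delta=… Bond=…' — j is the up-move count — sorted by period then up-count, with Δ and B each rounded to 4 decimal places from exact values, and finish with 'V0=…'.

Risk-neutral probability p* = (R−d)/(u−d) = (1.18−0.82)/(1.22−0.82) = 0.9000.
At expiry t=4: V(4,0)=15.1276, V(4,1)=10.7166, V(4,2)=4.1540, V(4,3)=0.0000, V(4,4)=0.0000
Node (3,0) S=11.0274: V=(p*·10.7166+(1−p*)·15.1276)/1.18=9.4557; Δ=(10.7166−15.1276)/(13.4534−9.0424)=-1.0000; B=V−Δ·S=20.4831
Node (3,1) S=16.4066: V=(p*·4.1540+(1−p*)·10.7166)/1.18=4.0765; Δ=(4.1540−10.7166)/(20.0160−13.4534)=-1.0000; B=V−Δ·S=20.4831
Node (3,2) S=24.4098: V=(p*·0.0000+(1−p*)·4.1540)/1.18=0.3520; Δ=(0.0000−4.1540)/(29.7799−20.0160)=-0.4254; B=V−Δ·S=10.7370
Node (3,3) S=36.3170: V=(p*·0.0000+(1−p*)·0.0000)/1.18=0.0000; Δ=(0.0000−0.0000)/(44.3067−29.7799)=0.0000; B=V−Δ·S=0.0000
Node (2,0) S=13.4480: V=(p*·4.0765+(1−p*)·9.4557)/1.18=3.9105; Δ=(4.0765−9.4557)/(16.4066−11.0274)=-1.0000; B=V−Δ·S=17.3585
Node (2,1) S=20.0080: V=(p*·0.3520+(1−p*)·4.0765)/1.18=0.6140; Δ=(0.3520−4.0765)/(24.4098−16.4066)=-0.4654; B=V−Δ·S=9.9251
Node (2,2) S=29.7680: V=(p*·0.0000+(1−p*)·0.3520)/1.18=0.0298; Δ=(0.0000−0.3520)/(36.3170−24.4098)=-0.0296; B=V−Δ·S=0.9099
Node (1,0) S=16.4000: V=(p*·0.6140+(1−p*)·3.9105)/1.18=0.7997; Δ=(0.6140−3.9105)/(20.0080−13.4480)=-0.5025; B=V−Δ·S=9.0411
Node (1,1) S=24.4000: V=(p*·0.0298+(1−p*)·0.6140)/1.18=0.0748; Δ=(0.0298−0.6140)/(29.7680−20.0080)=-0.0598; B=V−Δ·S=1.5351
Node (0,0) S=20.0000: V=(p*·0.0748+(1−p*)·0.7997)/1.18=0.1248; Δ=(0.0748−0.7997)/(24.4000−16.4000)=-0.0906; B=V−Δ·S=1.9370
The time-0 hedge costs 0.1248, which is the no-arbitrage price.

(0,0): Delta=-0.0906 Bond=1.9370
(1,0): Delta=-0.5025 Bond=9.0411
(1,1): Delta=-0.0598 Bond=1.5351
(2,0): Delta=-1.0000 Bond=17.3585
(2,1): Delta=-0.4654 Bond=9.9251
(2,2): Delta=-0.0296 Bond=0.9099
(3,0): Delta=-1.0000 Bond=20.4831
(3,1): Delta=-1.0000 Bond=20.4831
(3,2): Delta=-0.4254 Bond=10.7370
(3,3): Delta=0.0000 Bond=0.0000
V0=0.1248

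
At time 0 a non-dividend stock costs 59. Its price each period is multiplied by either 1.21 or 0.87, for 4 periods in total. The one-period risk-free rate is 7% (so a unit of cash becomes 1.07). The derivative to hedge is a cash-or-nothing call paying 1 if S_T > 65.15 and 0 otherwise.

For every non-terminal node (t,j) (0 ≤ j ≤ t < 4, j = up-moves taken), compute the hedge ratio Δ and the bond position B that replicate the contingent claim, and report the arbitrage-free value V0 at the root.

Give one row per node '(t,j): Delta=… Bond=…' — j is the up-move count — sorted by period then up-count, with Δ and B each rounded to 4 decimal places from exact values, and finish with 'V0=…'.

(0,0): Delta=0.0122 Bond=-0.1027
(1,0): Delta=0.0242 Bond=-0.7294
(1,1): Delta=0.0061 Bond=0.3237
(2,0): Delta=0.0362 Bond=-1.3147
(2,1): Delta=0.0182 Bond=-0.4065
(2,2): Delta=0.0000 Bond=0.8734
(3,0): Delta=0.0000 Bond=0.0000
(3,1): Delta=0.0544 Bond=-2.3914
(3,2): Delta=0.0000 Bond=0.9346
(3,3): Delta=0.0000 Bond=0.9346
V0=0.6156

Since d<R<u, set p* = (R−d)/(u−d) = 0.5882; price each node as the discounted p*-expectation of its children.
Payoff layer (t=4): V(4,0)=0.0000, V(4,1)=0.0000, V(4,2)=1.0000, V(4,3)=1.0000, V(4,4)=1.0000
Node (3,0) S=38.8517: V=(p*·0.0000+(1−p*)·0.0000)/1.07=0.0000; Δ=(0.0000−0.0000)/(47.0105−33.8010)=0.0000; B=V−Δ·S=0.0000
Node (3,1) S=54.0351: V=(p*·1.0000+(1−p*)·0.0000)/1.07=0.5498; Δ=(1.0000−0.0000)/(65.3825−47.0105)=0.0544; B=V−Δ·S=-2.3914
Node (3,2) S=75.1523: V=(p*·1.0000+(1−p*)·1.0000)/1.07=0.9346; Δ=(1.0000−1.0000)/(90.9342−65.3825)=0.0000; B=V−Δ·S=0.9346
Node (3,3) S=104.5221: V=(p*·1.0000+(1−p*)·1.0000)/1.07=0.9346; Δ=(1.0000−1.0000)/(126.4717−90.9342)=0.0000; B=V−Δ·S=0.9346
Node (2,0) S=44.6571: V=(p*·0.5498+(1−p*)·0.0000)/1.07=0.3022; Δ=(0.5498−0.0000)/(54.0351−38.8517)=0.0362; B=V−Δ·S=-1.3147
Node (2,1) S=62.1093: V=(p*·0.9346+(1−p*)·0.5498)/1.07=0.7253; Δ=(0.9346−0.5498)/(75.1523−54.0351)=0.0182; B=V−Δ·S=-0.4065
Node (2,2) S=86.3819: V=(p*·0.9346+(1−p*)·0.9346)/1.07=0.8734; Δ=(0.9346−0.9346)/(104.5221−75.1523)=0.0000; B=V−Δ·S=0.8734
Node (1,0) S=51.3300: V=(p*·0.7253+(1−p*)·0.3022)/1.07=0.5151; Δ=(0.7253−0.3022)/(62.1093−44.6571)=0.0242; B=V−Δ·S=-0.7294
Node (1,1) S=71.3900: V=(p*·0.8734+(1−p*)·0.7253)/1.07=0.7593; Δ=(0.8734−0.7253)/(86.3819−62.1093)=0.0061; B=V−Δ·S=0.3237
Node (0,0) S=59.0000: V=(p*·0.7593+(1−p*)·0.5151)/1.07=0.6156; Δ=(0.7593−0.5151)/(71.3900−51.3300)=0.0122; B=V−Δ·S=-0.1027
Root portfolio cost Δ·59+B reproduces V0=0.6156.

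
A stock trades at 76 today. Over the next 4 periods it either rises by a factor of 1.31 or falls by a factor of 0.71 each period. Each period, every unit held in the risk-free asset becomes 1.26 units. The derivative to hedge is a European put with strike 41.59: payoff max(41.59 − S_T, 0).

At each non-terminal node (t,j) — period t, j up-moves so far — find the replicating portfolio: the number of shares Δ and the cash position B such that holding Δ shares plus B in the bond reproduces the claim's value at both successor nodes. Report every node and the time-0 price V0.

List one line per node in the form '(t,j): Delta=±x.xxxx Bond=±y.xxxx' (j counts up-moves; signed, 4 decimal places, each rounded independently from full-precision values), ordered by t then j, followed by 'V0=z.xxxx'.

Since d<R<u, set p* = (R−d)/(u−d) = 0.9167; price each node as the discounted p*-expectation of its children.
Terminal values V(4,·): V(4,0)=22.2771, V(4,1)=5.9564, V(4,2)=0.0000, V(4,3)=0.0000, V(4,4)=0.0000
  t=3,j=0: stock 27.2012 → up 35.6336 (V=5.9564), down 19.3129 (V=22.2771). Price 5.8067; hedge Δ=-1.0000, bond B=33.0079.
  t=3,j=1: stock 50.1882 → up 65.7465 (V=0.0000), down 35.6336 (V=5.9564). Price 0.3939; hedge Δ=-0.1978, bond B=10.3212.
  t=3,j=2: stock 92.6008 → up 121.3070 (V=0.0000), down 65.7465 (V=0.0000). Price 0.0000; hedge Δ=0.0000, bond B=0.0000.
  t=3,j=3: stock 170.8549 → up 223.8199 (V=0.0000), down 121.3070 (V=0.0000). Price 0.0000; hedge Δ=0.0000, bond B=0.0000.
  t=2,j=0: stock 38.3116 → up 50.1882 (V=0.3939), down 27.2012 (V=5.8067). Price 0.6706; hedge Δ=-0.2355, bond B=9.6919.
  t=2,j=1: stock 70.6876 → up 92.6008 (V=0.0000), down 50.1882 (V=0.3939). Price 0.0261; hedge Δ=-0.0093, bond B=0.6826.
  t=2,j=2: stock 130.4236 → up 170.8549 (V=0.0000), down 92.6008 (V=0.0000). Price 0.0000; hedge Δ=0.0000, bond B=0.0000.
  t=1,j=0: stock 53.9600 → up 70.6876 (V=0.0261), down 38.3116 (V=0.6706). Price 0.0633; hedge Δ=-0.0199, bond B=1.1376.
  t=1,j=1: stock 99.5600 → up 130.4236 (V=0.0000), down 70.6876 (V=0.0261). Price 0.0017; hedge Δ=-0.0004, bond B=0.0451.
  t=0,j=0: stock 76.0000 → up 99.5600 (V=0.0017), down 53.9600 (V=0.0633). Price 0.0054; hedge Δ=-0.0014, bond B=0.1081.
Check: Δ(0,0)·S0 + B(0,0) = 0.0054 = V0.

(0,0): Delta=-0.0014 Bond=0.1081
(1,0): Delta=-0.0199 Bond=1.1376
(1,1): Delta=-0.0004 Bond=0.0451
(2,0): Delta=-0.2355 Bond=9.6919
(2,1): Delta=-0.0093 Bond=0.6826
(2,2): Delta=0.0000 Bond=0.0000
(3,0): Delta=-1.0000 Bond=33.0079
(3,1): Delta=-0.1978 Bond=10.3212
(3,2): Delta=0.0000 Bond=0.0000
(3,3): Delta=0.0000 Bond=0.0000
V0=0.0054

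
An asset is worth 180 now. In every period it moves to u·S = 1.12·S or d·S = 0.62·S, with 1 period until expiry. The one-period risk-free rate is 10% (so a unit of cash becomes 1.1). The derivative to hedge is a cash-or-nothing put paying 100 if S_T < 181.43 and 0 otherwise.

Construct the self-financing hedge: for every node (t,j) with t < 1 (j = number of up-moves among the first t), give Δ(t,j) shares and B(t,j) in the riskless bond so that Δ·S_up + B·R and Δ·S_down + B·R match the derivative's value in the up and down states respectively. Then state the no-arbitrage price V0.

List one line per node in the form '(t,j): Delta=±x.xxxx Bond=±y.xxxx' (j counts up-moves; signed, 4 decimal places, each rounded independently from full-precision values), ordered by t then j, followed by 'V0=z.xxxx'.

Since d<R<u, set p* = (R−d)/(u−d) = 0.9600; price each node as the discounted p*-expectation of its children.
Payoff layer (t=1): V(1,0)=100.0000, V(1,1)=0.0000
(0,0): S=180.0000. Δ = (V_up−V_dn)/(S_up−S_dn) = (0.0000−100.0000)/(201.6000−111.6000) = -1.1111. V = [p*·0.0000 + (1−p*)·100.0000]/1.1 = 3.6364. B = V − Δ·S = 203.6364.
Check: Δ(0,0)·S0 + B(0,0) = 3.6364 = V0.

(0,0): Delta=-1.1111 Bond=203.6364
V0=3.6364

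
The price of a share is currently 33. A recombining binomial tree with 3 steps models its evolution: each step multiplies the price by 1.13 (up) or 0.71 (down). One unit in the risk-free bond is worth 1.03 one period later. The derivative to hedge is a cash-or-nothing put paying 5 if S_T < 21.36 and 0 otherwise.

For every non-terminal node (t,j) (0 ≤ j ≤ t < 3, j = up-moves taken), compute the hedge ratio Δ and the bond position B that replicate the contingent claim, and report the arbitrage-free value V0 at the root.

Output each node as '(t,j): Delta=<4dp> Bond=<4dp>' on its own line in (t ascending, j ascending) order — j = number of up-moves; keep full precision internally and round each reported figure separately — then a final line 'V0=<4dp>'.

The replicating-portfolio and risk-neutral prices coincide; use p* = (1.03−0.71)/(1.13−0.71) = 0.7619 for the latter.
At expiry t=3: V(3,0)=5.0000, V(3,1)=5.0000, V(3,2)=0.0000, V(3,3)=0.0000
(2,0): S=16.6353. Δ = (V_up−V_dn)/(S_up−S_dn) = (5.0000−5.0000)/(18.7979−11.8111) = 0.0000. V = [p*·5.0000 + (1−p*)·5.0000]/1.03 = 4.8544. B = V − Δ·S = 4.8544.
(2,1): S=26.4759. Δ = (V_up−V_dn)/(S_up−S_dn) = (0.0000−5.0000)/(29.9178−18.7979) = -0.4496. V = [p*·0.0000 + (1−p*)·5.0000]/1.03 = 1.1558. B = V − Δ·S = 13.0606.
(2,2): S=42.1377. Δ = (V_up−V_dn)/(S_up−S_dn) = (0.0000−0.0000)/(47.6156−29.9178) = 0.0000. V = [p*·0.0000 + (1−p*)·0.0000]/1.03 = 0.0000. B = V − Δ·S = 0.0000.
(1,0): S=23.4300. Δ = (V_up−V_dn)/(S_up−S_dn) = (1.1558−4.8544)/(26.4759−16.6353) = -0.3758. V = [p*·1.1558 + (1−p*)·4.8544]/1.03 = 1.9771. B = V − Δ·S = 10.7832.
(1,1): S=37.2900. Δ = (V_up−V_dn)/(S_up−S_dn) = (0.0000−1.1558)/(42.1377−26.4759) = -0.0738. V = [p*·0.0000 + (1−p*)·1.1558]/1.03 = 0.2672. B = V − Δ·S = 3.0191.
(0,0): S=33.0000. Δ = (V_up−V_dn)/(S_up−S_dn) = (0.2672−1.9771)/(37.2900−23.4300) = -0.1234. V = [p*·0.2672 + (1−p*)·1.9771]/1.03 = 0.6547. B = V − Δ·S = 4.7259.
Check: Δ(0,0)·S0 + B(0,0) = 0.6547 = V0.

(0,0): Delta=-0.1234 Bond=4.7259
(1,0): Delta=-0.3758 Bond=10.7832
(1,1): Delta=-0.0738 Bond=3.0191
(2,0): Delta=0.0000 Bond=4.8544
(2,1): Delta=-0.4496 Bond=13.0606
(2,2): Delta=0.0000 Bond=0.0000
V0=0.6547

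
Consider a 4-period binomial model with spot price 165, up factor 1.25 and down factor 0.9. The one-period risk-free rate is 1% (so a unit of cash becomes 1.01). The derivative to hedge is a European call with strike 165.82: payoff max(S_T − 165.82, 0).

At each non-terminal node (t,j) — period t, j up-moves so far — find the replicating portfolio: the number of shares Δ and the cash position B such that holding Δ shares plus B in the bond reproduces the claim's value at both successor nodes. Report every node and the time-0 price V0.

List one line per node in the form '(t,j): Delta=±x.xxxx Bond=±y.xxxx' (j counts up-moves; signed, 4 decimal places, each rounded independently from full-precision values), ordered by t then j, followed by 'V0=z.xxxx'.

(0,0): Delta=0.6566 Bond=-84.4423
(1,0): Delta=0.5009 Bond=-62.1629
(1,1): Delta=0.9013 Bond=-135.7387
(2,0): Delta=0.2861 Bond=-34.0727
(2,1): Delta=0.8384 Bond=-125.4285
(2,2): Delta=1.0000 Bond=-162.5527
(3,0): Delta=0.0000 Bond=0.0000
(3,1): Delta=0.7355 Bond=-109.4973
(3,2): Delta=1.0000 Bond=-164.1782
(3,3): Delta=1.0000 Bond=-164.1782
V0=23.9039

Under the risk-neutral measure, an up-move has probability p* = (R−d)/(u−d) = 0.3143 and values discount at R = 1.01.
At expiry t=4: V(4,0)=0.0000, V(4,1)=0.0000, V(4,2)=43.0081, V(4,3)=124.2191, V(4,4)=237.0120
Node (3,0) S=120.2850: V=(p*·0.0000+(1−p*)·0.0000)/1.01=0.0000; Δ=(0.0000−0.0000)/(150.3563−108.2565)=0.0000; B=V−Δ·S=0.0000
Node (3,1) S=167.0625: V=(p*·43.0081+(1−p*)·0.0000)/1.01=13.3830; Δ=(43.0081−0.0000)/(208.8281−150.3563)=0.7355; B=V−Δ·S=-109.4973
Node (3,2) S=232.0312: V=(p*·124.2191+(1−p*)·43.0081)/1.01=67.8530; Δ=(124.2191−43.0081)/(290.0391−208.8281)=1.0000; B=V−Δ·S=-164.1782
Node (3,3) S=322.2656: V=(p*·237.0120+(1−p*)·124.2191)/1.01=158.0874; Δ=(237.0120−124.2191)/(402.8320−290.0391)=1.0000; B=V−Δ·S=-164.1782
Node (2,0) S=133.6500: V=(p*·13.3830+(1−p*)·0.0000)/1.01=4.1644; Δ=(13.3830−0.0000)/(167.0625−120.2850)=0.2861; B=V−Δ·S=-34.0727
Node (2,1) S=185.6250: V=(p*·67.8530+(1−p*)·13.3830)/1.01=30.2002; Δ=(67.8530−13.3830)/(232.0312−167.0625)=0.8384; B=V−Δ·S=-125.4285
Node (2,2) S=257.8125: V=(p*·158.0874+(1−p*)·67.8530)/1.01=95.2598; Δ=(158.0874−67.8530)/(322.2656−232.0312)=1.0000; B=V−Δ·S=-162.5527
Node (1,0) S=148.5000: V=(p*·30.2002+(1−p*)·4.1644)/1.01=12.2248; Δ=(30.2002−4.1644)/(185.6250−133.6500)=0.5009; B=V−Δ·S=-62.1629
Node (1,1) S=206.2500: V=(p*·95.2598+(1−p*)·30.2002)/1.01=50.1460; Δ=(95.2598−30.2002)/(257.8125−185.6250)=0.9013; B=V−Δ·S=-135.7387
Node (0,0) S=165.0000: V=(p*·50.1460+(1−p*)·12.2248)/1.01=23.9039; Δ=(50.1460−12.2248)/(206.2500−148.5000)=0.6566; B=V−Δ·S=-84.4423
Self-financing check: at every node Δ·S+B equals the discounted successor values.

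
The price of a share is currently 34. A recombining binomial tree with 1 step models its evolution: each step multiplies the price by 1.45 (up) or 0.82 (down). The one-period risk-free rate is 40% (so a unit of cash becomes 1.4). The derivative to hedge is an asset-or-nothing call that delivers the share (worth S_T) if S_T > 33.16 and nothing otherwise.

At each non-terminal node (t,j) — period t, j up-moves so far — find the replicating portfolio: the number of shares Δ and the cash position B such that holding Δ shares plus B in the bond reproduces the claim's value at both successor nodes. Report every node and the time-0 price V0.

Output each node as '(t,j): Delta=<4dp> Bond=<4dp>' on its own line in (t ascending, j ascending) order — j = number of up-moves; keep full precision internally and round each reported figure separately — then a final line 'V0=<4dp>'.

Under the risk-neutral measure, an up-move has probability p* = (R−d)/(u−d) = 0.9206 and values discount at R = 1.4.
Terminal values V(1,·): V(1,0)=0.0000, V(1,1)=49.3000
  t=0,j=0: stock 34.0000 → up 49.3000 (V=49.3000), down 27.8800 (V=0.0000). Price 32.4195; hedge Δ=2.3016, bond B=-45.8345.
Self-financing check: at every node Δ·S+B equals the discounted successor values.

(0,0): Delta=2.3016 Bond=-45.8345
V0=32.4195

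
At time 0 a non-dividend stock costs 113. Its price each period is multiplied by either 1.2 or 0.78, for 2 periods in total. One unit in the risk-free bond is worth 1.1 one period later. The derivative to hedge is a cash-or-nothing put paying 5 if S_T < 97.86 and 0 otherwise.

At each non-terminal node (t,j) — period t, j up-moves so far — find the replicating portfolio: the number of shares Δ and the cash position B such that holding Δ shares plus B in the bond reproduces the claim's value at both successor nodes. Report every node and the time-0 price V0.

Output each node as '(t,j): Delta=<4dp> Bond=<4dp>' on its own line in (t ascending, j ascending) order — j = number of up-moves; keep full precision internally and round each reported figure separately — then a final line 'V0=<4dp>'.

Under the risk-neutral measure, an up-move has probability p* = (R−d)/(u−d) = 0.7619 and values discount at R = 1.1.
At expiry t=2: V(2,0)=5.0000, V(2,1)=0.0000, V(2,2)=0.0000
  t=1,j=0: stock 88.1400 → up 105.7680 (V=0.0000), down 68.7492 (V=5.0000). Price 1.0823; hedge Δ=-0.1351, bond B=12.9870.
  t=1,j=1: stock 135.6000 → up 162.7200 (V=0.0000), down 105.7680 (V=0.0000). Price 0.0000; hedge Δ=0.0000, bond B=0.0000.
  t=0,j=0: stock 113.0000 → up 135.6000 (V=0.0000), down 88.1400 (V=1.0823). Price 0.2343; hedge Δ=-0.0228, bond B=2.8110.
The time-0 hedge costs 0.2343, which is the no-arbitrage price.

(0,0): Delta=-0.0228 Bond=2.8110
(1,0): Delta=-0.1351 Bond=12.9870
(1,1): Delta=0.0000 Bond=0.0000
V0=0.2343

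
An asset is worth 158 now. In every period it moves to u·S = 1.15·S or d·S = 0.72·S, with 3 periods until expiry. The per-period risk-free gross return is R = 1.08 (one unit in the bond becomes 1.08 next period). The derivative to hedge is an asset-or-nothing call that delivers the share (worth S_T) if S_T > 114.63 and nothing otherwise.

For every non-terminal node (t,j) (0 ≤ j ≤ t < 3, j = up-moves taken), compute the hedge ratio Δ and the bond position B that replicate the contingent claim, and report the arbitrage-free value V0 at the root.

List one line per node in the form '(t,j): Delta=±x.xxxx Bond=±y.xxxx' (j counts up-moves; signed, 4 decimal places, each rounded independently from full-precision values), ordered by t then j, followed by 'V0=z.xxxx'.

No-arbitrage ⇒ martingale measure with p* = (R−d)/(u−d) = 0.8372.
Payoff layer (t=3): V(3,0)=0.0000, V(3,1)=0.0000, V(3,2)=150.4476, V(3,3)=240.2982
Node (2,0) S=81.9072: V=(p*·0.0000+(1−p*)·0.0000)/1.08=0.0000; Δ=(0.0000−0.0000)/(94.1933−58.9732)=0.0000; B=V−Δ·S=0.0000
Node (2,1) S=130.8240: V=(p*·150.4476+(1−p*)·0.0000)/1.08=116.6260; Δ=(150.4476−0.0000)/(150.4476−94.1933)=2.6744; B=V−Δ·S=-233.2521
Node (2,2) S=208.9550: V=(p*·240.2982+(1−p*)·150.4476)/1.08=208.9550; Δ=(240.2982−150.4476)/(240.2982−150.4476)=1.0000; B=V−Δ·S=0.0000
Node (1,0) S=113.7600: V=(p*·116.6260+(1−p*)·0.0000)/1.08=90.4078; Δ=(116.6260−0.0000)/(130.8240−81.9072)=2.3842; B=V−Δ·S=-180.8156
Node (1,1) S=181.7000: V=(p*·208.9550+(1−p*)·116.6260)/1.08=179.5599; Δ=(208.9550−116.6260)/(208.9550−130.8240)=1.1817; B=V−Δ·S=-35.1586
Node (0,0) S=158.0000: V=(p*·179.5599+(1−p*)·90.4078)/1.08=152.8211; Δ=(179.5599−90.4078)/(181.7000−113.7600)=1.3122; B=V−Δ·S=-54.5094
The time-0 hedge costs 152.8211, which is the no-arbitrage price.

(0,0): Delta=1.3122 Bond=-54.5094
(1,0): Delta=2.3842 Bond=-180.8156
(1,1): Delta=1.1817 Bond=-35.1586
(2,0): Delta=0.0000 Bond=0.0000
(2,1): Delta=2.6744 Bond=-233.2521
(2,2): Delta=1.0000 Bond=0.0000
V0=152.8211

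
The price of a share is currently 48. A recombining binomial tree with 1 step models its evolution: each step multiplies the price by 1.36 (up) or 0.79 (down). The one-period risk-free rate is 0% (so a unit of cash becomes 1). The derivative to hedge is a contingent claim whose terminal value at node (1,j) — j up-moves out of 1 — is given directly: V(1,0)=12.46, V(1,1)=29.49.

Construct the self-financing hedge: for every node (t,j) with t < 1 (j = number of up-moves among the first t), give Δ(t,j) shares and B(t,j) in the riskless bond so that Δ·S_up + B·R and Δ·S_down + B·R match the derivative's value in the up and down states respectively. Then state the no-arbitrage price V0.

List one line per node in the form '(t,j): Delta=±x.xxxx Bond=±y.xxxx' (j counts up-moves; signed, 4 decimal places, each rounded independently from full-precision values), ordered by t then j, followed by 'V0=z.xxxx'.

(0,0): Delta=0.6224 Bond=-11.1430
V0=18.7342

No-arbitrage ⇒ martingale measure with p* = (R−d)/(u−d) = 0.3684.
Terminal payoffs: V(1,0)=12.4600, V(1,1)=29.4900
(0,0): S=48.0000. Δ = (V_up−V_dn)/(S_up−S_dn) = (29.4900−12.4600)/(65.2800−37.9200) = 0.6224. V = [p*·29.4900 + (1−p*)·12.4600]/1 = 18.7342. B = V − Δ·S = -11.1430.
Root portfolio cost Δ·48+B reproduces V0=18.7342.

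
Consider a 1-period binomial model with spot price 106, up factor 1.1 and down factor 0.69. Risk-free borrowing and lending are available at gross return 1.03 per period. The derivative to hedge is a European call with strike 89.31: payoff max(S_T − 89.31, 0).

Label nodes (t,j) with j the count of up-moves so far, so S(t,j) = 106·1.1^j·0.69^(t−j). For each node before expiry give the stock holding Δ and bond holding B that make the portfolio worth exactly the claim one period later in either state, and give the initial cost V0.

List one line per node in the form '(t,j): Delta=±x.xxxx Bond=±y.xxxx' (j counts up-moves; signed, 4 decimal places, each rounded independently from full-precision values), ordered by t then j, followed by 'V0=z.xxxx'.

(0,0): Delta=0.6279 Bond=-44.5894
V0=21.9716

Under the risk-neutral measure, an up-move has probability p* = (R−d)/(u−d) = 0.8293 and values discount at R = 1.03.
Terminal values V(1,·): V(1,0)=0.0000, V(1,1)=27.2900
(0,0): S=106.0000. Δ = (V_up−V_dn)/(S_up−S_dn) = (27.2900−0.0000)/(116.6000−73.1400) = 0.6279. V = [p*·27.2900 + (1−p*)·0.0000]/1.03 = 21.9716. B = V − Δ·S = -44.5894.
Self-financing check: at every node Δ·S+B equals the discounted successor values.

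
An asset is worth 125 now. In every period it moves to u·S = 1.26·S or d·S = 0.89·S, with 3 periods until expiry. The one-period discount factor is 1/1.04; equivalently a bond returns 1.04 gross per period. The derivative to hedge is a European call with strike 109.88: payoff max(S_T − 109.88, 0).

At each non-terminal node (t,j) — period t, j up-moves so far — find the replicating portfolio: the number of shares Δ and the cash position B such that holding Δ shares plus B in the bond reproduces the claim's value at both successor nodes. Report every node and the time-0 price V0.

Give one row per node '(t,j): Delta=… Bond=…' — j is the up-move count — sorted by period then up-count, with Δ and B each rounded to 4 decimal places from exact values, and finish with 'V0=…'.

(0,0): Delta=0.8462 Bond=-74.3941
(1,0): Delta=0.6978 Bond=-60.8560
(1,1): Delta=1.0000 Bond=-101.5902
(2,0): Delta=0.4061 Bond=-34.4060
(2,1): Delta=1.0000 Bond=-105.6538
(2,2): Delta=1.0000 Bond=-105.6538
V0=31.3834

The replicating-portfolio and risk-neutral prices coincide; use p* = (1.04−0.89)/(1.26−0.89) = 0.4054 for the latter.
Terminal values V(3,·): V(3,0)=0.0000, V(3,1)=14.8758, V(3,2)=66.7405, V(3,3)=140.1670
(2,0): S=99.0125. Δ = (V_up−V_dn)/(S_up−S_dn) = (14.8758−0.0000)/(124.7558−88.1211) = 0.4061. V = [p*·14.8758 + (1−p*)·0.0000]/1.04 = 5.7988. B = V − Δ·S = -34.4060.
(2,1): S=140.1750. Δ = (V_up−V_dn)/(S_up−S_dn) = (66.7405−14.8758)/(176.6205−124.7558) = 1.0000. V = [p*·66.7405 + (1−p*)·14.8758]/1.04 = 34.5212. B = V − Δ·S = -105.6538.
(2,2): S=198.4500. Δ = (V_up−V_dn)/(S_up−S_dn) = (140.1670−66.7405)/(250.0470−176.6205) = 1.0000. V = [p*·140.1670 + (1−p*)·66.7405]/1.04 = 92.7962. B = V − Δ·S = -105.6538.
(1,0): S=111.2500. Δ = (V_up−V_dn)/(S_up−S_dn) = (34.5212−5.7988)/(140.1750−99.0125) = 0.6978. V = [p*·34.5212 + (1−p*)·5.7988]/1.04 = 16.7721. B = V − Δ·S = -60.8560.
(1,1): S=157.5000. Δ = (V_up−V_dn)/(S_up−S_dn) = (92.7962−34.5212)/(198.4500−140.1750) = 1.0000. V = [p*·92.7962 + (1−p*)·34.5212]/1.04 = 55.9098. B = V − Δ·S = -101.5902.
(0,0): S=125.0000. Δ = (V_up−V_dn)/(S_up−S_dn) = (55.9098−16.7721)/(157.5000−111.2500) = 0.8462. V = [p*·55.9098 + (1−p*)·16.7721]/1.04 = 31.3834. B = V − Δ·S = -74.3941.
Each (Δ,B) replicates both successor values, so the strategy is self-financing and V0 is arbitrage-free.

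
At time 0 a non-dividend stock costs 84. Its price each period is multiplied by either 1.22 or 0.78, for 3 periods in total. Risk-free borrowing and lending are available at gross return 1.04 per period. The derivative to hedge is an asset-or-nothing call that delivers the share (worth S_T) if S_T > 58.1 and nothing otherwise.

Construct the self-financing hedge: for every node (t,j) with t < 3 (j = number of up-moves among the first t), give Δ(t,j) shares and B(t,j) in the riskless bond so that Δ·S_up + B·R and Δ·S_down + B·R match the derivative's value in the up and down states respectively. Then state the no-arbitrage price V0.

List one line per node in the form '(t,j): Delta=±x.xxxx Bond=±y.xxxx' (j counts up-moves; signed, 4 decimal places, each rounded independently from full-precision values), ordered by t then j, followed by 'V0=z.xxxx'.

(0,0): Delta=1.1669 Bond=-16.4441
(1,0): Delta=1.5439 Bond=-41.8045
(1,1): Delta=1.0000 Bond=0.0000
(2,0): Delta=2.7727 Bond=-106.2764
(2,1): Delta=1.0000 Bond=0.0000
(2,2): Delta=1.0000 Bond=0.0000
V0=81.5738

Under the risk-neutral measure, an up-move has probability p* = (R−d)/(u−d) = 0.5909 and values discount at R = 1.04.
At expiry t=3: V(3,0)=0.0000, V(3,1)=62.3488, V(3,2)=97.5200, V(3,3)=152.5312
(2,0): S=51.1056. Δ = (V_up−V_dn)/(S_up−S_dn) = (62.3488−0.0000)/(62.3488−39.8624) = 2.7727. V = [p*·62.3488 + (1−p*)·0.0000]/1.04 = 35.4255. B = V − Δ·S = -106.2764.
(2,1): S=79.9344. Δ = (V_up−V_dn)/(S_up−S_dn) = (97.5200−62.3488)/(97.5200−62.3488) = 1.0000. V = [p*·97.5200 + (1−p*)·62.3488]/1.04 = 79.9344. B = V − Δ·S = 0.0000.
(2,2): S=125.0256. Δ = (V_up−V_dn)/(S_up−S_dn) = (152.5312−97.5200)/(152.5312−97.5200) = 1.0000. V = [p*·152.5312 + (1−p*)·97.5200]/1.04 = 125.0256. B = V − Δ·S = 0.0000.
(1,0): S=65.5200. Δ = (V_up−V_dn)/(S_up−S_dn) = (79.9344−35.4255)/(79.9344−51.1056) = 1.5439. V = [p*·79.9344 + (1−p*)·35.4255]/1.04 = 59.3521. B = V − Δ·S = -41.8045.
(1,1): S=102.4800. Δ = (V_up−V_dn)/(S_up−S_dn) = (125.0256−79.9344)/(125.0256−79.9344) = 1.0000. V = [p*·125.0256 + (1−p*)·79.9344]/1.04 = 102.4800. B = V − Δ·S = 0.0000.
(0,0): S=84.0000. Δ = (V_up−V_dn)/(S_up−S_dn) = (102.4800−59.3521)/(102.4800−65.5200) = 1.1669. V = [p*·102.4800 + (1−p*)·59.3521]/1.04 = 81.5738. B = V − Δ·S = -16.4441.
The time-0 hedge costs 81.5738, which is the no-arbitrage price.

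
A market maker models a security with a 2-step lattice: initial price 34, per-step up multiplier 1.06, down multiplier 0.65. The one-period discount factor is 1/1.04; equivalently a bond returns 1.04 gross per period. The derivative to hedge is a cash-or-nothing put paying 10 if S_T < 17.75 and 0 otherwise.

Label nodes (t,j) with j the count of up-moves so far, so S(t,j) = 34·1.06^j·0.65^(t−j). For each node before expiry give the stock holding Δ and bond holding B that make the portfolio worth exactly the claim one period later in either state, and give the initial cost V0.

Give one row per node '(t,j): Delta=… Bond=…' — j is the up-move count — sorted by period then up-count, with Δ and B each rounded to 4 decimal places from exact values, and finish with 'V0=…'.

The replicating-portfolio and risk-neutral prices coincide; use p* = (1.04−0.65)/(1.06−0.65) = 0.9512 for the latter.
At expiry t=2: V(2,0)=10.0000, V(2,1)=0.0000, V(2,2)=0.0000
  t=1,j=0: stock 22.1000 → up 23.4260 (V=0.0000), down 14.3650 (V=10.0000). Price 0.4690; hedge Δ=-1.1036, bond B=24.8593.
  t=1,j=1: stock 36.0400 → up 38.2024 (V=0.0000), down 23.4260 (V=0.0000). Price 0.0000; hedge Δ=0.0000, bond B=0.0000.
  t=0,j=0: stock 34.0000 → up 36.0400 (V=0.0000), down 22.1000 (V=0.4690). Price 0.0220; hedge Δ=-0.0336, bond B=1.1660.
Root portfolio cost Δ·34+B reproduces V0=0.0220.

(0,0): Delta=-0.0336 Bond=1.1660
(1,0): Delta=-1.1036 Bond=24.8593
(1,1): Delta=0.0000 Bond=0.0000
V0=0.0220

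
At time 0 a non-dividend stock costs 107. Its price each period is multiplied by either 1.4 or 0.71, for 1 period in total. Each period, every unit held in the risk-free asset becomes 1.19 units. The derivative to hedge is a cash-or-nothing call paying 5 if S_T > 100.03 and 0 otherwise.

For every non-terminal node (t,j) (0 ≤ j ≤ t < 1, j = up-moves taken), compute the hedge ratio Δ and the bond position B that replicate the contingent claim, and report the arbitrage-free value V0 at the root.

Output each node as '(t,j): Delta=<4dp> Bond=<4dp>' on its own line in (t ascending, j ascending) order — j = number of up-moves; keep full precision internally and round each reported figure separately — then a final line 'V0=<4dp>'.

No-arbitrage ⇒ martingale measure with p* = (R−d)/(u−d) = 0.6957.
Terminal values V(1,·): V(1,0)=0.0000, V(1,1)=5.0000
(0,0): S=107.0000. Δ = (V_up−V_dn)/(S_up−S_dn) = (5.0000−0.0000)/(149.8000−75.9700) = 0.0677. V = [p*·5.0000 + (1−p*)·0.0000]/1.19 = 2.9229. B = V − Δ·S = -4.3235.
Root portfolio cost Δ·107+B reproduces V0=2.9229.

(0,0): Delta=0.0677 Bond=-4.3235
V0=2.9229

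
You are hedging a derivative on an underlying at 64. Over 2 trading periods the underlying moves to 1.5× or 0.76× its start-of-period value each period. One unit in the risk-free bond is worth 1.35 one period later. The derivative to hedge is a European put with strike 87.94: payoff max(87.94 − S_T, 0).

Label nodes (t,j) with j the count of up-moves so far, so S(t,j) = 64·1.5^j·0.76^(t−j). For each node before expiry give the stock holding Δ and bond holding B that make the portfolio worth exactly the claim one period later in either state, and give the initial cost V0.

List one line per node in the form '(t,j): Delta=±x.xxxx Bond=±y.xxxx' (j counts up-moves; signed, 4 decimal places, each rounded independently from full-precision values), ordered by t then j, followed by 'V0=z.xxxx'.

Under the risk-neutral measure, an up-move has probability p* = (R−d)/(u−d) = 0.7973 and values discount at R = 1.35.
At expiry t=2: V(2,0)=50.9736, V(2,1)=14.9800, V(2,2)=0.0000
  t=1,j=0: stock 48.6400 → up 72.9600 (V=14.9800), down 36.9664 (V=50.9736). Price 16.5007; hedge Δ=-1.0000, bond B=65.1407.
  t=1,j=1: stock 96.0000 → up 144.0000 (V=0.0000), down 72.9600 (V=14.9800). Price 2.2492; hedge Δ=-0.2109, bond B=22.4925.
  t=0,j=0: stock 64.0000 → up 96.0000 (V=2.2492), down 48.6400 (V=16.5007). Price 3.8060; hedge Δ=-0.3009, bond B=23.0647.
Self-financing check: at every node Δ·S+B equals the discounted successor values.

(0,0): Delta=-0.3009 Bond=23.0647
(1,0): Delta=-1.0000 Bond=65.1407
(1,1): Delta=-0.2109 Bond=22.4925
V0=3.8060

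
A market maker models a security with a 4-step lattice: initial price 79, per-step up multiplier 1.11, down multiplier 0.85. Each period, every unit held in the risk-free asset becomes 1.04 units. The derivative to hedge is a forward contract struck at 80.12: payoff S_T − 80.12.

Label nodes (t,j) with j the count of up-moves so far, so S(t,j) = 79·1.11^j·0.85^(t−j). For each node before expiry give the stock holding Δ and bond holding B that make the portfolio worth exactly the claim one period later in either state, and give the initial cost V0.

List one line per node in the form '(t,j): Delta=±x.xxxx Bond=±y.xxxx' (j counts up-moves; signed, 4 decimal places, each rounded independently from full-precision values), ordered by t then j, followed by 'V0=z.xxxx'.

(0,0): Delta=1.0000 Bond=-68.4869
(1,0): Delta=1.0000 Bond=-71.2264
(1,1): Delta=1.0000 Bond=-71.2264
(2,0): Delta=1.0000 Bond=-74.0754
(2,1): Delta=1.0000 Bond=-74.0754
(2,2): Delta=1.0000 Bond=-74.0754
(3,0): Delta=1.0000 Bond=-77.0385
(3,1): Delta=1.0000 Bond=-77.0385
(3,2): Delta=1.0000 Bond=-77.0385
(3,3): Delta=1.0000 Bond=-77.0385
V0=10.5131

Since d<R<u, set p* = (R−d)/(u−d) = 0.7308; price each node as the discounted p*-expectation of its children.
At expiry t=4: V(4,0)=-38.8815, V(4,1)=-26.2674, V(4,2)=-9.7948, V(4,3)=11.7164, V(4,4)=39.8076
  t=3,j=0: stock 48.5159 → up 53.8526 (V=-26.2674), down 41.2385 (V=-38.8815). Price -28.5226; hedge Δ=1.0000, bond B=-77.0385.
  t=3,j=1: stock 63.3560 → up 70.3252 (V=-9.7948), down 53.8526 (V=-26.2674). Price -13.6824; hedge Δ=1.0000, bond B=-77.0385.
  t=3,j=2: stock 82.7355 → up 91.8364 (V=11.7164), down 70.3252 (V=-9.7948). Price 5.6971; hedge Δ=1.0000, bond B=-77.0385.
  t=3,j=3: stock 108.0428 → up 119.9276 (V=39.8076), down 91.8364 (V=11.7164). Price 31.0044; hedge Δ=1.0000, bond B=-77.0385.
  t=2,j=0: stock 57.0775 → up 63.3560 (V=-13.6824), down 48.5159 (V=-28.5226). Price -16.9979; hedge Δ=1.0000, bond B=-74.0754.
  t=2,j=1: stock 74.5365 → up 82.7355 (V=5.6971), down 63.3560 (V=-13.6824). Price 0.4611; hedge Δ=1.0000, bond B=-74.0754.
  t=2,j=2: stock 97.3359 → up 108.0428 (V=31.0044), down 82.7355 (V=5.6971). Price 23.2605; hedge Δ=1.0000, bond B=-74.0754.
  t=1,j=0: stock 67.1500 → up 74.5365 (V=0.4611), down 57.0775 (V=-16.9979). Price -4.0764; hedge Δ=1.0000, bond B=-71.2264.
  t=1,j=1: stock 87.6900 → up 97.3359 (V=23.2605), down 74.5365 (V=0.4611). Price 16.4636; hedge Δ=1.0000, bond B=-71.2264.
  t=0,j=0: stock 79.0000 → up 87.6900 (V=16.4636), down 67.1500 (V=-4.0764). Price 10.5131; hedge Δ=1.0000, bond B=-68.4869.
Check: Δ(0,0)·S0 + B(0,0) = 10.5131 = V0.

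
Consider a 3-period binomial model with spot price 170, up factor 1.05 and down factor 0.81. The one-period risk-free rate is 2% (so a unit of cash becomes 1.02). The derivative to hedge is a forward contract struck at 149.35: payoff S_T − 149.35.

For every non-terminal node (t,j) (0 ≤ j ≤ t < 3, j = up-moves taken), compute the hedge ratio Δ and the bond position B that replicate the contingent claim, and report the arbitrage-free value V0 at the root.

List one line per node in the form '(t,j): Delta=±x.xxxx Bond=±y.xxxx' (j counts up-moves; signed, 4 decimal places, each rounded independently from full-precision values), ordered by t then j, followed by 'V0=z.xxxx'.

Since d<R<u, set p* = (R−d)/(u−d) = 0.8750; price each node as the discounted p*-expectation of its children.
Terminal values V(3,·): V(3,0)=-59.0050, V(3,1)=-32.2361, V(3,2)=2.4643, V(3,3)=47.4463
(2,0): S=111.5370. Δ = (V_up−V_dn)/(S_up−S_dn) = (-32.2361−-59.0050)/(117.1139−90.3450) = 1.0000. V = [p*·-32.2361 + (1−p*)·-59.0050]/1.02 = -34.8846. B = V − Δ·S = -146.4216.
(2,1): S=144.5850. Δ = (V_up−V_dn)/(S_up−S_dn) = (2.4643−-32.2361)/(151.8143−117.1139) = 1.0000. V = [p*·2.4643 + (1−p*)·-32.2361]/1.02 = -1.8366. B = V − Δ·S = -146.4216.
(2,2): S=187.4250. Δ = (V_up−V_dn)/(S_up−S_dn) = (47.4463−2.4643)/(196.7963−151.8143) = 1.0000. V = [p*·47.4463 + (1−p*)·2.4643]/1.02 = 41.0034. B = V − Δ·S = -146.4216.
(1,0): S=137.7000. Δ = (V_up−V_dn)/(S_up−S_dn) = (-1.8366−-34.8846)/(144.5850−111.5370) = 1.0000. V = [p*·-1.8366 + (1−p*)·-34.8846]/1.02 = -5.8506. B = V − Δ·S = -143.5506.
(1,1): S=178.5000. Δ = (V_up−V_dn)/(S_up−S_dn) = (41.0034−-1.8366)/(187.4250−144.5850) = 1.0000. V = [p*·41.0034 + (1−p*)·-1.8366]/1.02 = 34.9494. B = V − Δ·S = -143.5506.
(0,0): S=170.0000. Δ = (V_up−V_dn)/(S_up−S_dn) = (34.9494−-5.8506)/(178.5000−137.7000) = 1.0000. V = [p*·34.9494 + (1−p*)·-5.8506]/1.02 = 29.2642. B = V − Δ·S = -140.7358.
Self-financing check: at every node Δ·S+B equals the discounted successor values.

(0,0): Delta=1.0000 Bond=-140.7358
(1,0): Delta=1.0000 Bond=-143.5506
(1,1): Delta=1.0000 Bond=-143.5506
(2,0): Delta=1.0000 Bond=-146.4216
(2,1): Delta=1.0000 Bond=-146.4216
(2,2): Delta=1.0000 Bond=-146.4216
V0=29.2642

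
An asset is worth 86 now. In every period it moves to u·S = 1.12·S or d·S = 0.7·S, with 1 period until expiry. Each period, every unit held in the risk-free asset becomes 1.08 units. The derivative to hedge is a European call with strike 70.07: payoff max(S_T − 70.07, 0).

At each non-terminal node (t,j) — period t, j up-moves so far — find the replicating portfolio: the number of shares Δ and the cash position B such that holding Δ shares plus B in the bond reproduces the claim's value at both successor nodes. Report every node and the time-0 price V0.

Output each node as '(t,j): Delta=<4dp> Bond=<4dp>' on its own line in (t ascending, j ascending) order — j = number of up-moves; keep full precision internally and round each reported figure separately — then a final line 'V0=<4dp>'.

No-arbitrage ⇒ martingale measure with p* = (R−d)/(u−d) = 0.9048.
Terminal payoffs: V(1,0)=0.0000, V(1,1)=26.2500
(0,0): S=86.0000. Δ = (V_up−V_dn)/(S_up−S_dn) = (26.2500−0.0000)/(96.3200−60.2000) = 0.7267. V = [p*·26.2500 + (1−p*)·0.0000]/1.08 = 21.9907. B = V − Δ·S = -40.5093.
Root portfolio cost Δ·86+B reproduces V0=21.9907.

(0,0): Delta=0.7267 Bond=-40.5093
V0=21.9907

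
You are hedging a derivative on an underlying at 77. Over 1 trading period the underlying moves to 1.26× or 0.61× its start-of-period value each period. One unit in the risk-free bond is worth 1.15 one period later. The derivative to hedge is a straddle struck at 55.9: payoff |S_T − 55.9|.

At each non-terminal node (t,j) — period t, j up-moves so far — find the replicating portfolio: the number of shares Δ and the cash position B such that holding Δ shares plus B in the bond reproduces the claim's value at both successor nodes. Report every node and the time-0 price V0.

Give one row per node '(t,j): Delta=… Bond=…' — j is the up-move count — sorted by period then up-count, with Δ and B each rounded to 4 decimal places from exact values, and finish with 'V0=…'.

The replicating-portfolio and risk-neutral prices coincide; use p* = (1.15−0.61)/(1.26−0.61) = 0.8308 for the latter.
Terminal values V(1,·): V(1,0)=8.9300, V(1,1)=41.1200
Node (0,0) S=77.0000: V=(p*·41.1200+(1−p*)·8.9300)/1.15=31.0195; Δ=(41.1200−8.9300)/(97.0200−46.9700)=0.6432; B=V−Δ·S=-18.5035
Root portfolio cost Δ·77+B reproduces V0=31.0195.

(0,0): Delta=0.6432 Bond=-18.5035
V0=31.0195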